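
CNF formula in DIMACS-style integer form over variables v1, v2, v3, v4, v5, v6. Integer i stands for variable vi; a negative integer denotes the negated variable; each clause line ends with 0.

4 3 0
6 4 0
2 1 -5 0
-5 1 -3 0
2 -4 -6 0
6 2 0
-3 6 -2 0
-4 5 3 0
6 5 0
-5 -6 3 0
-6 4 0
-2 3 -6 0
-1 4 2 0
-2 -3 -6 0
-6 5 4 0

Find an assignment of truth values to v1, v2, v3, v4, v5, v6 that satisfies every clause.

Try v1 = False.
Set v2 = True and propagate.
For the remaining variables, v3 = False, v4 = True, v5 = True, v6 = False works.
Every clause has at least one true literal under this assignment.
Check each clause:
  1. (v4 ∨ v3) — v4 is true.
  2. (v6 ∨ v4) — v4 is true.
  3. (v2 ∨ v1 ∨ ¬v5) — v2 is true.
  4. (¬v3 ∨ ¬v5 ∨ v1) — ¬v3 is true.
  5. (v2 ∨ ¬v4 ∨ ¬v6) — v2 is true.
  6. (v6 ∨ v2) — v2 is true.
  7. (¬v3 ∨ ¬v2 ∨ v6) — ¬v3 is true.
  8. (v3 ∨ ¬v4 ∨ v5) — v5 is true.
  9. (v5 ∨ v6) — v5 is true.
  10. (v3 ∨ ¬v5 ∨ ¬v6) — ¬v6 is true.
  11. (v4 ∨ ¬v6) — ¬v6 is true.
  12. (v3 ∨ ¬v2 ∨ ¬v6) — ¬v6 is true.
  13. (v4 ∨ v2 ∨ ¬v1) — v2 is true.
  14. (¬v3 ∨ ¬v6 ∨ ¬v2) — ¬v6 is true.
  15. (¬v6 ∨ v4 ∨ v5) — ¬v6 is true.

v1=F, v2=T, v3=F, v4=T, v5=T, v6=F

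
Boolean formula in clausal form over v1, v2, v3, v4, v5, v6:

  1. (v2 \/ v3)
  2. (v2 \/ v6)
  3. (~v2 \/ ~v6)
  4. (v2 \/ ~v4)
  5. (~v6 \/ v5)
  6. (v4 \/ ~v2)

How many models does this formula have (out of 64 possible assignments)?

Split on v2, then v6.
  v2=1, v6=1: a clause becomes empty — 0.
  v2=1, v6=0: forces v4=1; v1, v3, v5 free → 2^3 = 8.
  v2=0, v6=1: remaining (v1,v3,v4,v5) ∈ {(0,1,0,1); (1,1,0,1)} — 2.
  v2=0, v6=0: a clause becomes empty — 0.
Total: 0 + 8 + 2 + 0 = 10.

10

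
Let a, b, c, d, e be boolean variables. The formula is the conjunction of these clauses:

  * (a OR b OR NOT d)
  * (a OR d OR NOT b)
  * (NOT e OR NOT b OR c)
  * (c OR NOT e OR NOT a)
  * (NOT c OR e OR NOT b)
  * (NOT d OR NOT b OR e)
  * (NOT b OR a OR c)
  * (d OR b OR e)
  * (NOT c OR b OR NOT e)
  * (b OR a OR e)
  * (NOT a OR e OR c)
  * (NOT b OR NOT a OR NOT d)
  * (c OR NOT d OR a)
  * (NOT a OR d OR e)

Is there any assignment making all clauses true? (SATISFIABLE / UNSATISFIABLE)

SATISFIABLE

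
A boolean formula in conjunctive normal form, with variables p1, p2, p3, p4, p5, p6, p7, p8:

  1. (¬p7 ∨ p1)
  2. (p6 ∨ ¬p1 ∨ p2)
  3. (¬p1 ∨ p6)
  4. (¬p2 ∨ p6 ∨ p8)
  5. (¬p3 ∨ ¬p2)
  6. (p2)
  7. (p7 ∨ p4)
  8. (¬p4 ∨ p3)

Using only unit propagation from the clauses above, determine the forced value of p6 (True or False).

True

Unit clause (p2) sets p2 = True.
(¬p3 ∨ ¬p2): since p2 = True, the clause reduces to (¬p3). p3 = False.
(p3 ∨ ¬p4) with p3 = False leaves only ¬p4, so p4 = False.
(p4 ∨ p7): since p4 = False, the clause reduces to (p7). p7 = True.
(¬p7 ∨ p1): since p7 = True, the clause reduces to (p1). p1 = True.
(¬p1 ∨ p6): since p1 = True, the clause reduces to (p6). p6 = True.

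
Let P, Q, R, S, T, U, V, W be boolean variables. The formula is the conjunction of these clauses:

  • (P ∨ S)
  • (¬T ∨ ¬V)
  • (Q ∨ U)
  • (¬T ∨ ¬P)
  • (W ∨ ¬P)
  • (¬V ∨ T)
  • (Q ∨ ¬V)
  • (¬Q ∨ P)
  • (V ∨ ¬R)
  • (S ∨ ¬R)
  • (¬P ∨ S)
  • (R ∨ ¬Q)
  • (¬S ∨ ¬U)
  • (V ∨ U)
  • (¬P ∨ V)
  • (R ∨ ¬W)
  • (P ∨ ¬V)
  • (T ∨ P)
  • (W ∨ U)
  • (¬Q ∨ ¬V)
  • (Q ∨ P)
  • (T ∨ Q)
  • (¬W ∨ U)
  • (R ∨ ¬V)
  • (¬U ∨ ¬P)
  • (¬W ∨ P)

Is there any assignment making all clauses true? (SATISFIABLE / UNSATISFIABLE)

UNSATISFIABLE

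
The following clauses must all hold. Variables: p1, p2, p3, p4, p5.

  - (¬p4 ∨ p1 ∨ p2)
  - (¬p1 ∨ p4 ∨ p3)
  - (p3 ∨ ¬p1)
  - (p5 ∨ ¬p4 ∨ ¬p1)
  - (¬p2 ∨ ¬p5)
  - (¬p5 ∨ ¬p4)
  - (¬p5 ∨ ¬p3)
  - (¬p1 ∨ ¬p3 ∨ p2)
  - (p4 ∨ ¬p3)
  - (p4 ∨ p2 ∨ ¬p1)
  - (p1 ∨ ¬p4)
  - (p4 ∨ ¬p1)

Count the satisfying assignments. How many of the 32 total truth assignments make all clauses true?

3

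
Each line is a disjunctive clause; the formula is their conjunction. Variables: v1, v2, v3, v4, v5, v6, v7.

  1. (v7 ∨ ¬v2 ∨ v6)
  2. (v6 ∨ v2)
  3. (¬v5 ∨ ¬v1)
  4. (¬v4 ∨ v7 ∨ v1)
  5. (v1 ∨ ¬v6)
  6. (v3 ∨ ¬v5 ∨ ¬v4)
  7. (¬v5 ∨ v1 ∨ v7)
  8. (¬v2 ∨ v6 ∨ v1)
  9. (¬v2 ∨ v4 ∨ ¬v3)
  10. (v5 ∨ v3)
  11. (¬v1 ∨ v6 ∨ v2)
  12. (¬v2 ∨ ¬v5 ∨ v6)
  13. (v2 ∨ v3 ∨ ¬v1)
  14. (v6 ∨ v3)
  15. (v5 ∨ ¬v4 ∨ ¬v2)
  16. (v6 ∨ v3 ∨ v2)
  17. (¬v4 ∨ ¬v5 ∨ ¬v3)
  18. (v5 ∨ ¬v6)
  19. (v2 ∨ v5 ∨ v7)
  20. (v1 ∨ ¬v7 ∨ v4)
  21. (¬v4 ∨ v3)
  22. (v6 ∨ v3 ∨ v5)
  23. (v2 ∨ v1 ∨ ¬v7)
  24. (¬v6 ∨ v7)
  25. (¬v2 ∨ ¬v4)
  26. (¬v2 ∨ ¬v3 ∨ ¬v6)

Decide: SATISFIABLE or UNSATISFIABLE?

UNSATISFIABLE

v2 = True:
  propagation gives v4=False, v3=False, v5=True, v1=False; an empty clause results — contradiction.
v2 = False:
  propagation gives v6=True, v1=True, v5=False; an empty clause results — contradiction.
Every branch closes, so no satisfying assignment exists.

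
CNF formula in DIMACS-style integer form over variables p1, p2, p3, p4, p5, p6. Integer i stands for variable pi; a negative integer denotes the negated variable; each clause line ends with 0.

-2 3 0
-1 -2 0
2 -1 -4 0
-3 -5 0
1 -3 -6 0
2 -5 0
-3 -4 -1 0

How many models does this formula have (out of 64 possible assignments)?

Case analysis on p1 and p2:
  p1=T, p2=T: a clause becomes empty — 0.
  p1=T, p2=F: remaining (p3,p4,p5,p6) ∈ {(F,F,F,F); (F,F,F,T); (T,F,F,F); (T,F,F,T)} — 4.
  p1=F, p2=T: remaining (p3,p4,p5,p6) ∈ {(T,F,F,F); (T,T,F,F)} — 2.
  p1=F, p2=F: p4 free; 3 ways for (p3,p5,p6) × 2^1 = 6.
Total: 0 + 4 + 2 + 6 = 12.

12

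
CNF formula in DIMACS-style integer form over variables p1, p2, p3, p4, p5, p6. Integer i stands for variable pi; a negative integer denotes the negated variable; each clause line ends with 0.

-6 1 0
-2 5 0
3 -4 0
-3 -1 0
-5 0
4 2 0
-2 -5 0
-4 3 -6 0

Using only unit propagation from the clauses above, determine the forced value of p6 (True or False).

False

Unit clause (NOT p5) sets p5 = False.
In (NOT p2 OR p5), p5 is now false; NOT p2 must hold, so p2 = False.
In (p4 OR p2), p2 is now false; p4 must hold, so p4 = True.
(NOT p4 OR p3) with p4 = True leaves only p3, so p3 = True.
From (NOT p1 OR NOT p3) and p3 = True: p1 = False.
(NOT p6 OR p1): since p1 = False, the clause reduces to (NOT p6). p6 = False.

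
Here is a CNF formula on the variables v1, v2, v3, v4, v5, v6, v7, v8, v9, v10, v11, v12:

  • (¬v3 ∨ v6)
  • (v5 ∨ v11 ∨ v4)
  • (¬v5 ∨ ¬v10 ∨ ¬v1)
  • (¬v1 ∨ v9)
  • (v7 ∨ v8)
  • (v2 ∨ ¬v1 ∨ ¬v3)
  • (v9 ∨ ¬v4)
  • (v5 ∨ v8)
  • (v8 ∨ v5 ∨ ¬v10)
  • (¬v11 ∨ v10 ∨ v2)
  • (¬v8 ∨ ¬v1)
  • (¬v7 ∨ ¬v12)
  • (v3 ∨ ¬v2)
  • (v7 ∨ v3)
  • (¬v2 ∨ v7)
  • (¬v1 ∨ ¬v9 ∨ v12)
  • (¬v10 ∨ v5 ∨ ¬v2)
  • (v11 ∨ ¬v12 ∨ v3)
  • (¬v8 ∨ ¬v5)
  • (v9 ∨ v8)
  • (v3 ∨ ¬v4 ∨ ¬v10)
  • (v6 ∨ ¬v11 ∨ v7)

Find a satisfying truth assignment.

v1=F, v2=T, v3=T, v4=F, v5=T, v6=T, v7=T, v8=F, v9=T, v10=T, v11=T, v12=F

Check each clause:
  1. (v6 ∨ ¬v3) — v6 is true.
  2. (v11 ∨ v4 ∨ v5) — v11 is true.
  3. (¬v1 ∨ ¬v5 ∨ ¬v10) — ¬v1 is true.
  4. (v9 ∨ ¬v1) — v9 is true.
  5. (v8 ∨ v7) — v7 is true.
  6. (¬v1 ∨ ¬v3 ∨ v2) — v2 is true.
  7. (v9 ∨ ¬v4) — v9 is true.
  8. (v8 ∨ v5) — v5 is true.
  9. (¬v10 ∨ v8 ∨ v5) — v5 is true.
  10. (v10 ∨ v2 ∨ ¬v11) — v2 is true.
  11. (¬v8 ∨ ¬v1) — ¬v8 is true.
  12. (¬v7 ∨ ¬v12) — ¬v12 is true.
  13. (v3 ∨ ¬v2) — v3 is true.
  14. (v7 ∨ v3) — v3 is true.
  15. (v7 ∨ ¬v2) — v7 is true.
  16. (¬v1 ∨ ¬v9 ∨ v12) — ¬v1 is true.
  17. (¬v10 ∨ ¬v2 ∨ v5) — v5 is true.
  18. (¬v12 ∨ v3 ∨ v11) — v11 is true.
  19. (¬v8 ∨ ¬v5) — ¬v8 is true.
  20. (v9 ∨ v8) — v9 is true.
  21. (¬v4 ∨ v3 ∨ ¬v10) — v3 is true.
  22. (v7 ∨ v6 ∨ ¬v11) — v6 is true.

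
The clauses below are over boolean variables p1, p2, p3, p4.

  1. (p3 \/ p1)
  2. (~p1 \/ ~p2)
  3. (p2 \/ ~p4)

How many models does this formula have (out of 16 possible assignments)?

5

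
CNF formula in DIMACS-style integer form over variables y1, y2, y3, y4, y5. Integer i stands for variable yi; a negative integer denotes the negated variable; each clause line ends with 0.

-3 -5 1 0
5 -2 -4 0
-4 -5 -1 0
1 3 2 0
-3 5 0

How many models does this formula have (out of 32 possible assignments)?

Split on y5, then y1.
  y5=1, y1=1: remaining (y2,y3,y4) ∈ {(0,0,0); (0,1,0); (1,0,0); (1,1,0)} — 4.
  y5=1, y1=0: remaining (y2,y3,y4) ∈ {(1,0,0); (1,0,1)} — 2.
  y5=0, y1=1: remaining (y2,y3,y4) ∈ {(0,0,0); (0,0,1); (1,0,0)} — 3.
  y5=0, y1=0: remaining (y2,y3,y4) ∈ {(1,0,0)} — 1.
Total: 4 + 2 + 3 + 1 = 10.

10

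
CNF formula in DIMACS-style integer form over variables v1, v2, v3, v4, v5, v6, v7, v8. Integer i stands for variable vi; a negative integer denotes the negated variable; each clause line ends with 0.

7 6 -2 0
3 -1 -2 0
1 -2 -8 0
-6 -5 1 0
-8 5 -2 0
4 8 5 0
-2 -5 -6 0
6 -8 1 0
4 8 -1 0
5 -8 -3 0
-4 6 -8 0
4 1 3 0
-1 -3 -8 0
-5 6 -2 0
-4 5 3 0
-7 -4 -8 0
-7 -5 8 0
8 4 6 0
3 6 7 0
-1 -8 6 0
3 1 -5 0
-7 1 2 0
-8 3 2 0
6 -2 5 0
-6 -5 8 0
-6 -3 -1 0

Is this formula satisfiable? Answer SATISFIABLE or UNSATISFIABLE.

SATISFIABLE

Set v1 = False and propagate.
Branch on v2: take v2 = True.
  then v8 is forced to False.
For the remaining variables, v3 = True, v4 = True, v5 = False, v6 = True, v7 = False works.
So v1=F, v2=T, v3=T, v4=T, v5=F, v6=T, v7=F, v8=F is a satisfying assignment.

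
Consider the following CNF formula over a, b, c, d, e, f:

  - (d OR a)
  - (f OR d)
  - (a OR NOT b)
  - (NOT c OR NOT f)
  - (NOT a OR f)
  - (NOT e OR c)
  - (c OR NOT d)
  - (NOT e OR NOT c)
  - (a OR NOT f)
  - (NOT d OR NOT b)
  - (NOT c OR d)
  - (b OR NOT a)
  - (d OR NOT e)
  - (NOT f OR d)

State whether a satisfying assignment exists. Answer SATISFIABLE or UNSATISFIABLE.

SATISFIABLE

e occurs only negated in the remaining clauses — set e = False.
Set a = False and propagate.
  then d is forced to True.
  then b is forced to False.
  then c is forced to True.
  then f is forced to False.
So a=F, b=F, c=T, d=T, e=F, f=F is a satisfying assignment.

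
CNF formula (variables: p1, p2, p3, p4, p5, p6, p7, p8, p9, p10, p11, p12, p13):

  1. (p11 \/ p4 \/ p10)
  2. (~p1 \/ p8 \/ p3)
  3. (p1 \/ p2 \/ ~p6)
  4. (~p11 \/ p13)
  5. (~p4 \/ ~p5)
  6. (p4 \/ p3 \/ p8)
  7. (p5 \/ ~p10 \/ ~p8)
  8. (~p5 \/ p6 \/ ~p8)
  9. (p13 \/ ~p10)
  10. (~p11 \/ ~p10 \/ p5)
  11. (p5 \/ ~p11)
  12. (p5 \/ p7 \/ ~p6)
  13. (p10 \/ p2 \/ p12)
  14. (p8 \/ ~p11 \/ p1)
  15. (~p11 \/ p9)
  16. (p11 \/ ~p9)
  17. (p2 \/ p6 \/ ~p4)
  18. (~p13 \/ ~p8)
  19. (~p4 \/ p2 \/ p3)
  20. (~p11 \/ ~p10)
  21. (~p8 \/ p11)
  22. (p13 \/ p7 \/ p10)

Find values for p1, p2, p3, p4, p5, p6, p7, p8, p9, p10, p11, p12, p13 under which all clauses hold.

p1 = False  p2 = True  p3 = True  p4 = False  p5 = True  p6 = False  p7 = False  p8 = False  p9 = False  p10 = True  p11 = False  p12 = True  p13 = True

p2 occurs only positively in the remaining clauses — set p2 = True.
Pure literal: p3 appears only positively; assign p3 = True.
Try p1 = False.
Set p4 = False and propagate.
Set p5 = True and propagate.
The remaining clauses are satisfied by p6 = False, p7 = False, p8 = False, p9 = False, p10 = True, p11 = False, p12 = True, p13 = True.
Check each clause:
  1. (p10 \/ p4 \/ p11) — p10 is true.
  2. (p8 \/ ~p1 \/ p3) — p3 is true.
  3. (p1 \/ p2 \/ ~p6) — ~p6 is true.
  4. (~p11 \/ p13) — ~p11 is true.
  5. (~p4 \/ ~p5) — ~p4 is true.
  6. (p8 \/ p3 \/ p4) — p3 is true.
  7. (~p10 \/ p5 \/ ~p8) — ~p8 is true.
  8. (~p8 \/ ~p5 \/ p6) — ~p8 is true.
  9. (~p10 \/ p13) — p13 is true.
  10. (~p10 \/ ~p11 \/ p5) — ~p11 is true.
  11. (~p11 \/ p5) — p5 is true.
  12. (p5 \/ p7 \/ ~p6) — ~p6 is true.
  13. (p10 \/ p2 \/ p12) — p2 is true.
  14. (p1 \/ ~p11 \/ p8) — ~p11 is true.
  15. (p9 \/ ~p11) — ~p11 is true.
  16. (~p9 \/ p11) — ~p9 is true.
  17. (p6 \/ ~p4 \/ p2) — p2 is true.
  18. (~p8 \/ ~p13) — ~p8 is true.
  19. (p3 \/ p2 \/ ~p4) — p2 is true.
  20. (~p10 \/ ~p11) — ~p11 is true.
  21. (~p8 \/ p11) — ~p8 is true.
  22. (p7 \/ p13 \/ p10) — p10 is true.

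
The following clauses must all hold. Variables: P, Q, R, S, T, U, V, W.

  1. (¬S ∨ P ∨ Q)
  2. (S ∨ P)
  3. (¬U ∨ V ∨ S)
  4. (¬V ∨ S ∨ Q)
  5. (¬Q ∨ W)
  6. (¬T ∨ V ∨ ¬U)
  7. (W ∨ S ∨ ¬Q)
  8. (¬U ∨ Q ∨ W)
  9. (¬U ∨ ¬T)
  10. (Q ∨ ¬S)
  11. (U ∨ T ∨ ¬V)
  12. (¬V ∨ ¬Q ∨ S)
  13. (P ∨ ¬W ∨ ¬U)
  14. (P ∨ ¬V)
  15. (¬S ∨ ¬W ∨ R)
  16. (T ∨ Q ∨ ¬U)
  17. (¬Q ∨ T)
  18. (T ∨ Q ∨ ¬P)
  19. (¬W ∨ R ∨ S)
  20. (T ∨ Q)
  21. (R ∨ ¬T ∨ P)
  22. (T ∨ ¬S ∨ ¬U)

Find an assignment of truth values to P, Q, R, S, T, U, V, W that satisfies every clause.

Pure literal: R appears only positively; assign R = True.
Set P = True and propagate.
Try Q = False.
  then S is forced to False.
  then V is forced to False.
  then U is forced to False.
  then T is forced to True.
W is now unconstrained; take W = False.
Every clause has at least one true literal under this assignment.

P = T, Q = F, R = T, S = F, T = T, U = F, V = F, W = F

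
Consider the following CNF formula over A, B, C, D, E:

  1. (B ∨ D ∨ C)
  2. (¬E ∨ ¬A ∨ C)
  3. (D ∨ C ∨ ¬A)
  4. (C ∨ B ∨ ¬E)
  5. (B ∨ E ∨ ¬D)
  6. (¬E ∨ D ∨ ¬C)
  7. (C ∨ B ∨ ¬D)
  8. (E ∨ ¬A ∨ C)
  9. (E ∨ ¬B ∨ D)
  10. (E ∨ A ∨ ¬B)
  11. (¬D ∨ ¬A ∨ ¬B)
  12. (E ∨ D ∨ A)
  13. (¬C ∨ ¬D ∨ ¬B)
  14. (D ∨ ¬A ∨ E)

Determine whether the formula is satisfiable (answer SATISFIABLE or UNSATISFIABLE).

Branch on A: take A = False.
For the remaining variables, B = True, C = False, D = False, E = True works.
So A=F, B=T, C=F, D=F, E=T is a satisfying assignment.

SATISFIABLE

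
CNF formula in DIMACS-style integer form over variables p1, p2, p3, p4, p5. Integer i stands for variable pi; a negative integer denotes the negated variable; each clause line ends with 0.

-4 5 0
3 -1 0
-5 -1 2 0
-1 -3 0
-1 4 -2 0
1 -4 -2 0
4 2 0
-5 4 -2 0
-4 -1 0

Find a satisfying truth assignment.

Branch on p1: take p1 = False.
Try p2 = True.
  then p4 is forced to False.
  then p5 is forced to False.
p3 is now unconstrained; take p3 = False.
Check each clause:
  1. {¬p4, p5} — ¬p4 is true.
  2. {p3, ¬p1} — ¬p1 is true.
  3. {p2, ¬p5, ¬p1} — p2 is true.
  4. {¬p3, ¬p1} — ¬p3 is true.
  5. {¬p1, ¬p2, p4} — ¬p1 is true.
  6. {p1, ¬p4, ¬p2} — ¬p4 is true.
  7. {p2, p4} — p2 is true.
  8. {p4, ¬p2, ¬p5} — ¬p5 is true.
  9. {¬p4, ¬p1} — ¬p4 is true.

p1=False  p2=True  p3=False  p4=False  p5=False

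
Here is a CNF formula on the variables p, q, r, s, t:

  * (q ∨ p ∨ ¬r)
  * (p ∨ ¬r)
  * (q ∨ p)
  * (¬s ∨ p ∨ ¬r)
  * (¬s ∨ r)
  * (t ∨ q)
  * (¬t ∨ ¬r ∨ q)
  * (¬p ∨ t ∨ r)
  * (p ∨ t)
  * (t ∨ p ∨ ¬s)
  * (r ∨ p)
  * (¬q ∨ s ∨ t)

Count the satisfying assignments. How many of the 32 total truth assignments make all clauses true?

The models are:
  p=T q=F r=F s=F t=T
  p=T q=T r=F s=F t=T
  p=T q=T r=T s=F t=T
  p=T q=T r=T s=T t=F
  p=T q=T r=T s=T t=T
Count: 5.

5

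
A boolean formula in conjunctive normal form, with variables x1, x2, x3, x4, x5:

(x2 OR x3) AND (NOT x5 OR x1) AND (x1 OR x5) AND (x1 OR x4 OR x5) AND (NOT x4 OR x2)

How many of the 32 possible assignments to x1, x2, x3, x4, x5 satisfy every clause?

10

Split on x1, then x5.
  x1=1, x5=1: 5 of the 8 assignments to (x2,x3,x4) work.
  x1=1, x5=0: 5 of the 8 assignments to (x2,x3,x4) work.
  x1=0, x5=1: a clause becomes empty — 0.
  x1=0, x5=0: a clause becomes empty — 0.
Total: 5 + 5 + 0 + 0 = 10.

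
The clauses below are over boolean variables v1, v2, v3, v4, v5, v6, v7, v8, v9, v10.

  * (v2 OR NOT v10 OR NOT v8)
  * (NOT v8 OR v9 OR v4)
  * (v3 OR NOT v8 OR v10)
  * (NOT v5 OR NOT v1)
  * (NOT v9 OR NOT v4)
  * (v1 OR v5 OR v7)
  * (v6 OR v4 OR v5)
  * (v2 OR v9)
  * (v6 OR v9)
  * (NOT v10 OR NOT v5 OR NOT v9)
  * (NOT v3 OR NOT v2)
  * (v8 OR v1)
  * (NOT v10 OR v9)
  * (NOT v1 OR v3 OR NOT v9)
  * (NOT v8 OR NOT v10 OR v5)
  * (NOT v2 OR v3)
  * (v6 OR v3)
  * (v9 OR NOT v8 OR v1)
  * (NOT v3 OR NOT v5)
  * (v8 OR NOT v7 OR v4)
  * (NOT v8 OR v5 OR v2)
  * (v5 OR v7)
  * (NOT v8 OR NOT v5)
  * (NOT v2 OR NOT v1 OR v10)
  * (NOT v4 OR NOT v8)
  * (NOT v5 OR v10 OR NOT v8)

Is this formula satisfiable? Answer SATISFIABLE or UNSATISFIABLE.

UNSATISFIABLE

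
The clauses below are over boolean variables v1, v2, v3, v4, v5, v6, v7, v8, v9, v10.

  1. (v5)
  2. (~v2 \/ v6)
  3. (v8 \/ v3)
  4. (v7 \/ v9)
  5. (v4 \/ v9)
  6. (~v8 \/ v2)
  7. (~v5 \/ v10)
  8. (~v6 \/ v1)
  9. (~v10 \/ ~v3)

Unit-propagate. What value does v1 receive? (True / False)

True

(v5) stands alone — v5 = True.
(v10 \/ ~v5) with v5 = True leaves only v10, so v10 = True.
(~v10 \/ ~v3): since v10 = True, the clause reduces to (~v3). v3 = False.
In (v3 \/ v8), v3 is now false; v8 must hold, so v8 = True.
(v2 \/ ~v8) with v8 = True leaves only v2, so v2 = True.
(v6 \/ ~v2): since v2 = True, the clause reduces to (v6). v6 = True.
From (v1 \/ ~v6) and v6 = True: v1 = True.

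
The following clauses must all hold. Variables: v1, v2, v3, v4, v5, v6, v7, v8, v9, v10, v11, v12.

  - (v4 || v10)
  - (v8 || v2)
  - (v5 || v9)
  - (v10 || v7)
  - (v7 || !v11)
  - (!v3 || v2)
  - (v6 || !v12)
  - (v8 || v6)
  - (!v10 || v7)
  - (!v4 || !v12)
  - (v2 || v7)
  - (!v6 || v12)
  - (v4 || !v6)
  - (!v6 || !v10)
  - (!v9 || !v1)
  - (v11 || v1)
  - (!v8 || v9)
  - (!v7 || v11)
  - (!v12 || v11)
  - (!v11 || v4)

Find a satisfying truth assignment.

v1=False, v2=True, v3=False, v4=True, v5=True, v6=False, v7=True, v8=True, v9=True, v10=False, v11=True, v12=False

v2 occurs only positively in the remaining clauses — set v2 = True.
Pure literal: v3 appears only negated; assign v3 = False.
Set v1 = False and propagate.
  then v11 is forced to True.
  then v7 is forced to True.
  then v4 is forced to True.
  then v12 is forced to False.
  then v6 is forced to False.
  then v8 is forced to True.
  then v9 is forced to True.
v5, v10 are now unconstrained; take v5 = True, v10 = False.
Check each clause:
  1. (v4 || v10) — v4 is true.
  2. (v2 || v8) — v8 is true.
  3. (v5 || v9) — v9 is true.
  4. (v10 || v7) — v7 is true.
  5. (!v11 || v7) — v7 is true.
  6. (v2 || !v3) — v2 is true.
  7. (!v12 || v6) — !v12 is true.
  8. (v8 || v6) — v8 is true.
  9. (!v10 || v7) — !v10 is true.
  10. (!v12 || !v4) — !v12 is true.
  11. (v7 || v2) — v2 is true.
  12. (!v6 || v12) — !v6 is true.
  13. (!v6 || v4) — !v6 is true.
  14. (!v6 || !v10) — !v6 is true.
  15. (!v9 || !v1) — !v1 is true.
  16. (v1 || v11) — v11 is true.
  17. (!v8 || v9) — v9 is true.
  18. (!v7 || v11) — v11 is true.
  19. (v11 || !v12) — v11 is true.
  20. (v4 || !v11) — v4 is true.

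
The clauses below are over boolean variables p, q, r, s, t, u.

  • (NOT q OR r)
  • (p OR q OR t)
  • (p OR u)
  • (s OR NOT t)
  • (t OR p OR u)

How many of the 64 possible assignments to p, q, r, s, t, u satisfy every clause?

Case analysis on p and t:
  p=T, t=T: u free; 3 ways for (q,r,s) × 2^1 = 6.
  p=T, t=F: s, u free; 3 ways for (q,r) × 2^2 = 12.
  p=F, t=T: remaining (q,r,s,u) ∈ {(F,F,T,T); (F,T,T,T); (T,T,T,T)} — 3.
  p=F, t=F: remaining (q,r,s,u) ∈ {(T,T,F,T); (T,T,T,T)} — 2.
Total: 6 + 12 + 3 + 2 = 23.

23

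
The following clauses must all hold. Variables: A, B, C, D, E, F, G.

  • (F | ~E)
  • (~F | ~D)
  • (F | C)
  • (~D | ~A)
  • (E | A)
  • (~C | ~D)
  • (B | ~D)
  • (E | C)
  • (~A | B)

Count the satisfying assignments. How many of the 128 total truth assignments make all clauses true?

Split on D, then A.
  D=T, A=T: a clause becomes empty — 0.
  D=T, A=F: a clause becomes empty — 0.
  D=F, A=T: G free; 4 ways for (B,C,E,F) × 2^1 = 8.
  D=F, A=F: forces E=T; F=T; B, C, G free → 2^3 = 8.
Total: 0 + 0 + 8 + 8 = 16.

16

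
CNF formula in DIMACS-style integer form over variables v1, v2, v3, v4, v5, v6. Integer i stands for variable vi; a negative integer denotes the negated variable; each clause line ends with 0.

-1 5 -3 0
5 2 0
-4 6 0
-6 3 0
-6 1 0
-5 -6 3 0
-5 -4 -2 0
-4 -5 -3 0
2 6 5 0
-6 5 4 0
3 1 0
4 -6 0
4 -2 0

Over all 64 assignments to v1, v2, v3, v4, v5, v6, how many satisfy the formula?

3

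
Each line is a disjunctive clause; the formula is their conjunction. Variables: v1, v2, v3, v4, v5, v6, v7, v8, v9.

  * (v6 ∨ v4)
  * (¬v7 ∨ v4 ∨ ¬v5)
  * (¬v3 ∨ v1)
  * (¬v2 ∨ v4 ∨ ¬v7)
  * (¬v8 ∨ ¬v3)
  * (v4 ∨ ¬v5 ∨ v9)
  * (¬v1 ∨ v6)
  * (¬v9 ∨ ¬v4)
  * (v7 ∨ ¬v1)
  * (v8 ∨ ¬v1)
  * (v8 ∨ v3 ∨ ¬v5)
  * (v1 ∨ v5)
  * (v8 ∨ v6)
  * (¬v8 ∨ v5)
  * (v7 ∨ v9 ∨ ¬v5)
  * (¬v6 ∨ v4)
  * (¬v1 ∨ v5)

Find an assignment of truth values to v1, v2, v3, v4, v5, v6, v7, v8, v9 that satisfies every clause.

v1 = F  v2 = T  v3 = F  v4 = T  v5 = T  v6 = F  v7 = T  v8 = T  v9 = F

Check each clause:
  1. (v6 ∨ v4) — v4 is true.
  2. (v4 ∨ ¬v5 ∨ ¬v7) — v4 is true.
  3. (¬v3 ∨ v1) — ¬v3 is true.
  4. (v4 ∨ ¬v2 ∨ ¬v7) — v4 is true.
  5. (¬v8 ∨ ¬v3) — ¬v3 is true.
  6. (v4 ∨ v9 ∨ ¬v5) — v4 is true.
  7. (¬v1 ∨ v6) — ¬v1 is true.
  8. (¬v4 ∨ ¬v9) — ¬v9 is true.
  9. (¬v1 ∨ v7) — ¬v1 is true.
  10. (v8 ∨ ¬v1) — v8 is true.
  11. (¬v5 ∨ v8 ∨ v3) — v8 is true.
  12. (v5 ∨ v1) — v5 is true.
  13. (v8 ∨ v6) — v8 is true.
  14. (v5 ∨ ¬v8) — v5 is true.
  15. (v9 ∨ ¬v5 ∨ v7) — v7 is true.
  16. (v4 ∨ ¬v6) — ¬v6 is true.
  17. (¬v1 ∨ v5) — v5 is true.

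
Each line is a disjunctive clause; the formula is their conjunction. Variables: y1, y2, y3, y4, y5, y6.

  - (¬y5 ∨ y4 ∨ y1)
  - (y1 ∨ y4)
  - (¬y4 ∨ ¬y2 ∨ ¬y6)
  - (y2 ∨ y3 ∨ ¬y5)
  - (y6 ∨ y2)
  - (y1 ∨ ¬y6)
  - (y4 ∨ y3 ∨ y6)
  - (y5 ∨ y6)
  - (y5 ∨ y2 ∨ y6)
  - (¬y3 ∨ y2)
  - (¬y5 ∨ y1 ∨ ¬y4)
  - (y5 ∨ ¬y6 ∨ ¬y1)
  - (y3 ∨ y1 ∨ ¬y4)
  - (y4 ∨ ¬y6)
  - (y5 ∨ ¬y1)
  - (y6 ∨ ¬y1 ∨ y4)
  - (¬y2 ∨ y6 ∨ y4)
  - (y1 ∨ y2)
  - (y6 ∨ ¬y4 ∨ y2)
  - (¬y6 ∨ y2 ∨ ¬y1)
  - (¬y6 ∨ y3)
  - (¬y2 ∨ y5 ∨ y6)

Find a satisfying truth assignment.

y1=True, y2=True, y3=True, y4=True, y5=True, y6=False

Set y1 = True and propagate.
  then y5 is forced to True.
Set y2 = True and propagate.
Try y3 = True.
The remaining clauses are satisfied by y4 = True, y6 = False.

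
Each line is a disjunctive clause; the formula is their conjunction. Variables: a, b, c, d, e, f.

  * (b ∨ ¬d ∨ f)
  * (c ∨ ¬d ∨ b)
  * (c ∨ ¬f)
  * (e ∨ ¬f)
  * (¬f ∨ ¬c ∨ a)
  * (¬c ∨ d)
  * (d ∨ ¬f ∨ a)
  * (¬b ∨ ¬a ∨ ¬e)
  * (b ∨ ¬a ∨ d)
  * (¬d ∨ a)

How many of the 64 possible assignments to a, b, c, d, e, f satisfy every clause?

Split on d, then a.
  d=1, a=1: remaining (b,c,e,f) ∈ {(0,1,1,1); (1,0,0,0); (1,1,0,0)} — 3.
  d=1, a=0: a clause becomes empty — 0.
  d=0, a=1: remaining (b,c,e,f) ∈ {(1,0,0,0)} — 1.
  d=0, a=0: remaining (b,c,e,f) ∈ {(0,0,0,0); (0,0,1,0); (1,0,0,0); (1,0,1,0)} — 4.
Total: 3 + 0 + 1 + 4 = 8.

8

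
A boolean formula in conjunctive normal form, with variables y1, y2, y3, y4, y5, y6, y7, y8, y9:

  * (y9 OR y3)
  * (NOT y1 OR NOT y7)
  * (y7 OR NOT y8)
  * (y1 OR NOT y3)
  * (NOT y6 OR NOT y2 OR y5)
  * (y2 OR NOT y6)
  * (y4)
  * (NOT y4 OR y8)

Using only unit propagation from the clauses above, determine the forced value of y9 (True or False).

True

Unit clause (y4) sets y4 = True.
(NOT y4 OR y8) with y4 = True leaves only y8, so y8 = True.
From (NOT y8 OR y7) and y8 = True: y7 = True.
In (NOT y7 OR NOT y1), NOT y7 is now false; NOT y1 must hold, so y1 = False.
In (y1 OR NOT y3), y1 is now false; NOT y3 must hold, so y3 = False.
From (y9 OR y3) and y3 = False: y9 = True.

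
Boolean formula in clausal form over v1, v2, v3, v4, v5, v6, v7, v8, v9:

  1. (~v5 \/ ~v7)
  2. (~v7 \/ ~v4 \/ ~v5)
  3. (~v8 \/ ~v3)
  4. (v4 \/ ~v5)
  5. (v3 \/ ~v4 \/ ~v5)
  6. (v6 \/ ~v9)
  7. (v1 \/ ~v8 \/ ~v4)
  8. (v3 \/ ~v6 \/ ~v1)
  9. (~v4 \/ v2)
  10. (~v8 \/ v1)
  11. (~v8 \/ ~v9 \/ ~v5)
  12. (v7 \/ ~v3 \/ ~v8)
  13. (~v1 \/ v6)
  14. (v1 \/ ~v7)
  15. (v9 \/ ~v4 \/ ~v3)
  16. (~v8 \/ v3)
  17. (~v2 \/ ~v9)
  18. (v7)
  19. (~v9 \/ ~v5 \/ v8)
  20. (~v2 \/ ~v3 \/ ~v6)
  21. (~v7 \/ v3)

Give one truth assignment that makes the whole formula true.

Unit propagation: (v7) forces v7 = True.
The clause (~v5) is unit: v5 must be False.
Unit propagation: (v1) forces v1 = True.
The clause (v6) is unit: v6 must be True.
(v3) is a unit clause, so v3 = True.
(~v8) is a unit clause, so v8 = False.
The clause (~v2) is unit: v2 must be False.
(~v4) is a unit clause, so v4 = False.
v9 is now unconstrained; take v9 = False.
Check each clause:
  1. (~v5 \/ ~v7) — ~v5 is true.
  2. (~v4 \/ ~v7 \/ ~v5) — ~v5 is true.
  3. (~v8 \/ ~v3) — ~v8 is true.
  4. (~v5 \/ v4) — ~v5 is true.
  5. (~v5 \/ v3 \/ ~v4) — v3 is true.
  6. (~v9 \/ v6) — v6 is true.
  7. (v1 \/ ~v8 \/ ~v4) — ~v8 is true.
  8. (~v1 \/ ~v6 \/ v3) — v3 is true.
  9. (v2 \/ ~v4) — ~v4 is true.
  10. (v1 \/ ~v8) — ~v8 is true.
  11. (~v9 \/ ~v5 \/ ~v8) — ~v8 is true.
  12. (~v8 \/ ~v3 \/ v7) — ~v8 is true.
  13. (~v1 \/ v6) — v6 is true.
  14. (~v7 \/ v1) — v1 is true.
  15. (~v4 \/ ~v3 \/ v9) — ~v4 is true.
  16. (~v8 \/ v3) — ~v8 is true.
  17. (~v2 \/ ~v9) — ~v2 is true.
  18. (v7) — v7 is true.
  19. (~v5 \/ ~v9 \/ v8) — ~v5 is true.
  20. (~v3 \/ ~v6 \/ ~v2) — ~v2 is true.
  21. (v3 \/ ~v7) — v3 is true.

v1=1, v2=0, v3=1, v4=0, v5=0, v6=1, v7=1, v8=0, v9=0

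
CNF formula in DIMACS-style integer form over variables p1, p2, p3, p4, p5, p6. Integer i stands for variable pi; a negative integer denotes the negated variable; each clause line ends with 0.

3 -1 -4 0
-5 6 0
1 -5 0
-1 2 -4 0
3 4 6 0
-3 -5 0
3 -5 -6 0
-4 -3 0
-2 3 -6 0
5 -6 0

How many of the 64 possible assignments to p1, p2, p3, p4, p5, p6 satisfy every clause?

6

The models are:
  p1=0 p2=0 p3=0 p4=1 p5=0 p6=0
  p1=0 p2=0 p3=1 p4=0 p5=0 p6=0
  p1=0 p2=1 p3=0 p4=1 p5=0 p6=0
  p1=0 p2=1 p3=1 p4=0 p5=0 p6=0
  p1=1 p2=0 p3=1 p4=0 p5=0 p6=0
  p1=1 p2=1 p3=1 p4=0 p5=0 p6=0
Count: 6.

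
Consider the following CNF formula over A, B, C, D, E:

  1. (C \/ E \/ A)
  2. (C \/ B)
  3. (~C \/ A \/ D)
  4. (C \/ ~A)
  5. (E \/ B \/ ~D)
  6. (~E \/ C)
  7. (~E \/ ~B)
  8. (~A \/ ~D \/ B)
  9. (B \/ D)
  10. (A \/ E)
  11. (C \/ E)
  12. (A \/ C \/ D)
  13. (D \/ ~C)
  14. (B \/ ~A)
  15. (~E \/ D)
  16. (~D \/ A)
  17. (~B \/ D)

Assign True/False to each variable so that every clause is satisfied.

A=True  B=True  C=True  D=True  E=False

Branch on A: take A = True.
  then C is forced to True.
  then D is forced to True.
  then B is forced to True.
  then E is forced to False.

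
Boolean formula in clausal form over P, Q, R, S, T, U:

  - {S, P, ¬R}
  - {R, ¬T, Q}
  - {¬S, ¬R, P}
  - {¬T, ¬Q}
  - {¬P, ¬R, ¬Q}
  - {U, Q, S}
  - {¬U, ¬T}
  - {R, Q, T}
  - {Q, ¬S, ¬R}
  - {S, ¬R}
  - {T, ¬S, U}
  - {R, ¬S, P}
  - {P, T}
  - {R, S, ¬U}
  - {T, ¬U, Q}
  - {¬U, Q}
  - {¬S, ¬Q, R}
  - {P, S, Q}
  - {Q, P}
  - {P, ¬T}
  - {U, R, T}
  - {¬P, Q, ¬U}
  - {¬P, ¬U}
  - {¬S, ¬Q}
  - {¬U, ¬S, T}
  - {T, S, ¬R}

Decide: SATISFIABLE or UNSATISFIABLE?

UNSATISFIABLE

Q = True:
  propagation gives T=False, P=True, R=False, S=False; an empty clause results — contradiction.
Q = False:
  propagation gives U=False, S=True, R=False, T=False; an empty clause results — contradiction.
Every branch closes, so no satisfying assignment exists.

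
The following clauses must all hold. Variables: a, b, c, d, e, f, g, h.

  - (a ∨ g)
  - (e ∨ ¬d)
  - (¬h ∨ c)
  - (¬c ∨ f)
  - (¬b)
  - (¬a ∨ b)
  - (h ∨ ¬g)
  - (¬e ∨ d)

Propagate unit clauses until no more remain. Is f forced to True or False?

Unit clause (¬b) sets b = False.
In (¬a ∨ b), b is now false; ¬a must hold, so a = False.
(a ∨ g) with a = False leaves only g, so g = True.
(¬g ∨ h) with g = True leaves only h, so h = True.
In (¬h ∨ c), ¬h is now false; c must hold, so c = True.
(f ∨ ¬c): since c = True, the clause reduces to (f). f = True.

True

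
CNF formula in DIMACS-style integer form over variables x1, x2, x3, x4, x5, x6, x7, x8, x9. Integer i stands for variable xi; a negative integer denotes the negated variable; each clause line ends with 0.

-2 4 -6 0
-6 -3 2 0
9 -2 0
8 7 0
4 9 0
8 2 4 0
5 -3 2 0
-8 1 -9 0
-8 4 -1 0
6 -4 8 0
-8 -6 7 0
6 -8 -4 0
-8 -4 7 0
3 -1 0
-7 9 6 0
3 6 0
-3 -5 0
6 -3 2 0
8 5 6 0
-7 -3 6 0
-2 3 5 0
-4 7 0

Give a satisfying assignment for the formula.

x1=0  x2=0  x3=0  x4=1  x5=1  x6=1  x7=1  x8=1  x9=0

Set x1 = False and propagate.
For the remaining variables, x2 = False, x3 = False, x4 = True, x5 = True, x6 = True, x7 = True, x8 = True, x9 = False works.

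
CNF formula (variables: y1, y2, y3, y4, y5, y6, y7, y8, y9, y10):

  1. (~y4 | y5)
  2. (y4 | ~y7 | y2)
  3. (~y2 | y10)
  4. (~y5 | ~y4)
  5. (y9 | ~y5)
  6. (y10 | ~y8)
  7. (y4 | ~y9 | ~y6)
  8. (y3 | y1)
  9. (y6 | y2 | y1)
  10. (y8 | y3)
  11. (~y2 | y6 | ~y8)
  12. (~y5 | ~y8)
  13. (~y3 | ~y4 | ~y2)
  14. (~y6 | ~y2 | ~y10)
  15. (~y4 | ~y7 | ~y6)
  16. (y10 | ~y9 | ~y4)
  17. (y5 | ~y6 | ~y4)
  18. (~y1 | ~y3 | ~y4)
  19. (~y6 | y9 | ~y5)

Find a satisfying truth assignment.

y1 = True, y2 = False, y3 = True, y4 = False, y5 = False, y6 = False, y7 = False, y8 = False, y9 = True, y10 = True

Check each clause:
  1. (~y4 | y5) — ~y4 is true.
  2. (y2 | y4 | ~y7) — ~y7 is true.
  3. (y10 | ~y2) — y10 is true.
  4. (~y4 | ~y5) — ~y5 is true.
  5. (y9 | ~y5) — y9 is true.
  6. (y10 | ~y8) — ~y8 is true.
  7. (~y6 | ~y9 | y4) — ~y6 is true.
  8. (y1 | y3) — y1 is true.
  9. (y2 | y1 | y6) — y1 is true.
  10. (y8 | y3) — y3 is true.
  11. (y6 | ~y2 | ~y8) — ~y8 is true.
  12. (~y5 | ~y8) — ~y8 is true.
  13. (~y4 | ~y3 | ~y2) — ~y4 is true.
  14. (~y10 | ~y6 | ~y2) — ~y6 is true.
  15. (~y4 | ~y6 | ~y7) — ~y7 is true.
  16. (y10 | ~y4 | ~y9) — y10 is true.
  17. (y5 | ~y6 | ~y4) — ~y6 is true.
  18. (~y1 | ~y3 | ~y4) — ~y4 is true.
  19. (~y6 | ~y5 | y9) — y9 is true.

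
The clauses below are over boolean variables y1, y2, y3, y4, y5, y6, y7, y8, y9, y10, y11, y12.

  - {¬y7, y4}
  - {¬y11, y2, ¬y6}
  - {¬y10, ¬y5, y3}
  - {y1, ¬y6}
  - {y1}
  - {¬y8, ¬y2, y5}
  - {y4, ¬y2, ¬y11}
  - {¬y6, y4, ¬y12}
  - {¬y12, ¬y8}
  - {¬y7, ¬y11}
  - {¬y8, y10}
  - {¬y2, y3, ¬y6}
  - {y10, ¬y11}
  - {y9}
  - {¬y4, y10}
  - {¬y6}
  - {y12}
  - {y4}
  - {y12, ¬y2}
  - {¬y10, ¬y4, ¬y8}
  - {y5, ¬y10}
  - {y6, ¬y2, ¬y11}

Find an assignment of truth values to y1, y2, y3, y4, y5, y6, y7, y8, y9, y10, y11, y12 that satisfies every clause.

y1 = True, y2 = True, y3 = True, y4 = True, y5 = True, y6 = False, y7 = True, y8 = False, y9 = True, y10 = True, y11 = False, y12 = True

(y1) is a unit clause, so y1 = True.
Unit propagation: (y9) forces y9 = True.
(¬y6) is a unit clause, so y6 = False.
Unit propagation: (y12) forces y12 = True.
The clause (¬y8) is unit: y8 must be False.
The clause (y4) is unit: y4 must be True.
The clause (y10) is unit: y10 must be True.
The clause (y5) is unit: y5 must be True.
Unit propagation: (y3) forces y3 = True.
y11 occurs only negated in the remaining clauses — set y11 = False.
y2, y7 are now unconstrained; take y2 = True, y7 = True.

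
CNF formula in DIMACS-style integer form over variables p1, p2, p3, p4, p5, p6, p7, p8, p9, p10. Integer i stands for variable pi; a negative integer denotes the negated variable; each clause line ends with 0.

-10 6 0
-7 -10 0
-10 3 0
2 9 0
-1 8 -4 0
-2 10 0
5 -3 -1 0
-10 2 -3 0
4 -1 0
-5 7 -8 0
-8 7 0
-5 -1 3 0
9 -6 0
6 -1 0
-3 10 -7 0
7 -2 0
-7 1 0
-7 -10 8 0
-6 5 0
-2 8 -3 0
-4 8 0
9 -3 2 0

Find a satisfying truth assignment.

p1=F, p2=F, p3=T, p4=F, p5=F, p6=F, p7=F, p8=F, p9=T, p10=F

Check each clause:
  1. (NOT p10 OR p6) — NOT p10 is true.
  2. (NOT p10 OR NOT p7) — NOT p7 is true.
  3. (p3 OR NOT p10) — p3 is true.
  4. (p9 OR p2) — p9 is true.
  5. (NOT p1 OR p8 OR NOT p4) — NOT p4 is true.
  6. (NOT p2 OR p10) — NOT p2 is true.
  7. (NOT p1 OR p5 OR NOT p3) — NOT p1 is true.
  8. (NOT p10 OR NOT p3 OR p2) — NOT p10 is true.
  9. (p4 OR NOT p1) — NOT p1 is true.
  10. (NOT p5 OR p7 OR NOT p8) — NOT p8 is true.
  11. (p7 OR NOT p8) — NOT p8 is true.
  12. (NOT p5 OR p3 OR NOT p1) — p3 is true.
  13. (p9 OR NOT p6) — p9 is true.
  14. (NOT p1 OR p6) — NOT p1 is true.
  15. (NOT p7 OR p10 OR NOT p3) — NOT p7 is true.
  16. (NOT p2 OR p7) — NOT p2 is true.
  17. (p1 OR NOT p7) — NOT p7 is true.
  18. (NOT p10 OR NOT p7 OR p8) — NOT p7 is true.
  19. (p5 OR NOT p6) — NOT p6 is true.
  20. (p8 OR NOT p2 OR NOT p3) — NOT p2 is true.
  21. (NOT p4 OR p8) — NOT p4 is true.
  22. (p9 OR NOT p3 OR p2) — p9 is true.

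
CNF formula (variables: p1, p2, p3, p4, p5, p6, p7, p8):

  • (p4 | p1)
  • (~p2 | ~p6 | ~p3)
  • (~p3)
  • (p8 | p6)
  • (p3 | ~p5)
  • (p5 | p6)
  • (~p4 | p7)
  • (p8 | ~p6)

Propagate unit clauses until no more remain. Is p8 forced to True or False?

True

Unit clause (~p3) sets p3 = False.
(~p5 | p3): since p3 = False, the clause reduces to (~p5). p5 = False.
From (p5 | p6) and p5 = False: p6 = True.
(p8 | ~p6): since p6 = True, the clause reduces to (p8). p8 = True.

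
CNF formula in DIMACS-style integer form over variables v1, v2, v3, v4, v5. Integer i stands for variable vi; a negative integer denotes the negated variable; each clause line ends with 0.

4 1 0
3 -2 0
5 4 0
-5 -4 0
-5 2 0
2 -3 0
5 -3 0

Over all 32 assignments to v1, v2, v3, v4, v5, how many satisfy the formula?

3

Satisfying assignments:
  v1=F v2=F v3=F v4=T v5=F
  v1=T v2=F v3=F v4=T v5=F
  v1=T v2=T v3=T v4=F v5=T
Count: 3.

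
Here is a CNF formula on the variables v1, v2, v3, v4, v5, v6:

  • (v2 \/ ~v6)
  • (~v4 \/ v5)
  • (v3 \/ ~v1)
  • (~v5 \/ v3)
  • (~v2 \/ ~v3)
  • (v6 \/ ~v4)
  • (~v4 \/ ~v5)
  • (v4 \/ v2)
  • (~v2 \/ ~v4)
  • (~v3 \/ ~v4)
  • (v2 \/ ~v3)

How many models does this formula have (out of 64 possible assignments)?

2

Satisfying assignments:
  v1=0 v2=1 v3=0 v4=0 v5=0 v6=0
  v1=0 v2=1 v3=0 v4=0 v5=0 v6=1
Count: 2.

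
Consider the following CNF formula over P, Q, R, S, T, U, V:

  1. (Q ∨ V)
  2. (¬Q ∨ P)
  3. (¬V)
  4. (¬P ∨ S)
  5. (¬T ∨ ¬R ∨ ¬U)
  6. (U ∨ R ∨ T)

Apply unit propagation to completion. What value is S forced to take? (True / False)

True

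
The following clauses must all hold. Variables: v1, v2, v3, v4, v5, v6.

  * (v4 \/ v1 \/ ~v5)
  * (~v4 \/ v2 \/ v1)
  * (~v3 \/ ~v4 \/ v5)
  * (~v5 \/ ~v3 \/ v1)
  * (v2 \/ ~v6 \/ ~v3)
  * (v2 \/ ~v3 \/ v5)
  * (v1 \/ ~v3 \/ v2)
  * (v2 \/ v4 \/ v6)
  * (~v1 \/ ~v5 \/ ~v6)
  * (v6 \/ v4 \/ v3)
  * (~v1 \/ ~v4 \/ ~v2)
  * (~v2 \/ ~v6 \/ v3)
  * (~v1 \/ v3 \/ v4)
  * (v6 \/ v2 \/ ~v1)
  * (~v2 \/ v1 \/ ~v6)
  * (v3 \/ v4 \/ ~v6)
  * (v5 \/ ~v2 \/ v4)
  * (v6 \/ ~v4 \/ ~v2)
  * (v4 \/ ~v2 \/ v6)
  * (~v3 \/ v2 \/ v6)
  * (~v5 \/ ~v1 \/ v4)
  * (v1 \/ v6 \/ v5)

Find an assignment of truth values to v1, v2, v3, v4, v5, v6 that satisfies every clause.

Set v1 = True and propagate.
Branch on v2: take v2 = False.
  then v6 is forced to True.
  then v3 is forced to False.
  then v5 is forced to False.
  then v4 is forced to True.
Check each clause:
  1. (~v5 \/ v1 \/ v4) — v1 is true.
  2. (v2 \/ v1 \/ ~v4) — v1 is true.
  3. (~v3 \/ v5 \/ ~v4) — ~v3 is true.
  4. (~v5 \/ ~v3 \/ v1) — v1 is true.
  5. (~v6 \/ v2 \/ ~v3) — ~v3 is true.
  6. (v2 \/ v5 \/ ~v3) — ~v3 is true.
  7. (v2 \/ v1 \/ ~v3) — v1 is true.
  8. (v6 \/ v4 \/ v2) — v4 is true.
  9. (~v6 \/ ~v5 \/ ~v1) — ~v5 is true.
  10. (v6 \/ v3 \/ v4) — v4 is true.
  11. (~v2 \/ ~v4 \/ ~v1) — ~v2 is true.
  12. (~v6 \/ ~v2 \/ v3) — ~v2 is true.
  13. (v4 \/ v3 \/ ~v1) — v4 is true.
  14. (~v1 \/ v2 \/ v6) — v6 is true.
  15. (v1 \/ ~v6 \/ ~v2) — v1 is true.
  16. (v3 \/ v4 \/ ~v6) — v4 is true.
  17. (~v2 \/ v4 \/ v5) — v4 is true.
  18. (~v2 \/ v6 \/ ~v4) — v6 is true.
  19. (v6 \/ v4 \/ ~v2) — v4 is true.
  20. (v6 \/ ~v3 \/ v2) — ~v3 is true.
  21. (v4 \/ ~v1 \/ ~v5) — ~v5 is true.
  22. (v1 \/ v5 \/ v6) — v1 is true.

v1=True, v2=False, v3=False, v4=True, v5=False, v6=True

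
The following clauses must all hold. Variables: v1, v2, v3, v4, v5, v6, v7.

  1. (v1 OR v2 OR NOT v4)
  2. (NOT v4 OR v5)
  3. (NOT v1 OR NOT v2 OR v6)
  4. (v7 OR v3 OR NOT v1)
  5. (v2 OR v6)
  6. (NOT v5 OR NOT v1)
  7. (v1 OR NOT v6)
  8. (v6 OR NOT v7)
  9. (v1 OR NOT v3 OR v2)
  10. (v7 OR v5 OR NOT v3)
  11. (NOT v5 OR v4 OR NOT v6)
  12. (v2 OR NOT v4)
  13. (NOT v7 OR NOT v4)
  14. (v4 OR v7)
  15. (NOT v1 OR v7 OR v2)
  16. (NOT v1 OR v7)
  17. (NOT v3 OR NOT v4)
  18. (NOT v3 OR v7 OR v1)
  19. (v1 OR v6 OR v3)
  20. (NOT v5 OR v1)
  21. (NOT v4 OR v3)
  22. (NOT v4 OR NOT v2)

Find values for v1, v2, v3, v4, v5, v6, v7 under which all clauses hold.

Try v1 = True.
  then v5 is forced to False.
  then v4 is forced to False.
  then v7 is forced to True.
  then v6 is forced to True.
v2, v3 are now unconstrained; take v2 = False, v3 = False.

v1 = True  v2 = False  v3 = False  v4 = False  v5 = False  v6 = True  v7 = True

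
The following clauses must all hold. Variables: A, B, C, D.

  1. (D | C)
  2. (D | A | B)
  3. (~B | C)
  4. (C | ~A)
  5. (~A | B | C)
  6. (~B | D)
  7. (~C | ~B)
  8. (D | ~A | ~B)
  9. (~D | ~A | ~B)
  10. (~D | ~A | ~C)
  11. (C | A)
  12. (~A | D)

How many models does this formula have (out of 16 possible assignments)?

1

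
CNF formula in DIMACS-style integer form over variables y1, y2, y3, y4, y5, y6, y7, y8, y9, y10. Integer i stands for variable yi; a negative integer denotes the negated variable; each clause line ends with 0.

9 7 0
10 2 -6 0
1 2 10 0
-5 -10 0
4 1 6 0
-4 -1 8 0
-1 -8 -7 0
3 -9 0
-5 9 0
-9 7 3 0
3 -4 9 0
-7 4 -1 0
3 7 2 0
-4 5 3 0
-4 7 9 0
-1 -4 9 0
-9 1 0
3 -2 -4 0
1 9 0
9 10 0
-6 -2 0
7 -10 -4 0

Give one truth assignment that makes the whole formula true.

y1 = True, y2 = True, y3 = True, y4 = False, y5 = False, y6 = False, y7 = False, y8 = False, y9 = True, y10 = False

Pure literal: y3 appears only positively; assign y3 = True.
Branch on y1: take y1 = True.
Set y2 = True and propagate.
  then y6 is forced to False.
The remaining clauses are satisfied by y4 = False, y5 = False, y7 = False, y8 = False, y9 = True, y10 = False.
Every clause has at least one true literal under this assignment.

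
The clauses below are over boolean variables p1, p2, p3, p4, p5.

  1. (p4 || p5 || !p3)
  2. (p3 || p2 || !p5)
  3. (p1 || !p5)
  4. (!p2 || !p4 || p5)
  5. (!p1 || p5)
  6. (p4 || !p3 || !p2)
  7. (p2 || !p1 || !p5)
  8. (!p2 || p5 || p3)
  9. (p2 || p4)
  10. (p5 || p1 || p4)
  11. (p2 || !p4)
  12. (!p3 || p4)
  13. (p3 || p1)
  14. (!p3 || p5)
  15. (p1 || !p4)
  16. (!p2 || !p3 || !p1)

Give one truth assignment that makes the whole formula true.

Set p1 = True and propagate.
  then p5 is forced to True.
  then p2 is forced to True.
  then p3 is forced to False.
p4 is now unconstrained; take p4 = True.

p1=True, p2=True, p3=False, p4=True, p5=True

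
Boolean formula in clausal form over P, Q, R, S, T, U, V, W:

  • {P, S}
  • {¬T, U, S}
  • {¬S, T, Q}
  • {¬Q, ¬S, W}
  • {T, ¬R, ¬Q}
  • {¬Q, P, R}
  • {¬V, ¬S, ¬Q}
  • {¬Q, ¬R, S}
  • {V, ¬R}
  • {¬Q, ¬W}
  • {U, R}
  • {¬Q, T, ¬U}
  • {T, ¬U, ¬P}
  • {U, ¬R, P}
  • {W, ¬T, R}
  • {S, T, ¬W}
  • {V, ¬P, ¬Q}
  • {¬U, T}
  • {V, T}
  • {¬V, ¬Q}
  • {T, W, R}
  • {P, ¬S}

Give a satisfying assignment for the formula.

P=T  Q=F  R=T  S=T  T=T  U=F  V=T  W=F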